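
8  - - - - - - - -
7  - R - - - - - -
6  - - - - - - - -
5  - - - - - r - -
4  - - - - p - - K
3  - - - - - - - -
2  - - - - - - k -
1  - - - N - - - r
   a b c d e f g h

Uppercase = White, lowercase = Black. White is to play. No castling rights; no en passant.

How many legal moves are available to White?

White to move; king on h4.
In check: yes, from the black rook on h1.
Legal moves: Kg4.
Count: 1.

1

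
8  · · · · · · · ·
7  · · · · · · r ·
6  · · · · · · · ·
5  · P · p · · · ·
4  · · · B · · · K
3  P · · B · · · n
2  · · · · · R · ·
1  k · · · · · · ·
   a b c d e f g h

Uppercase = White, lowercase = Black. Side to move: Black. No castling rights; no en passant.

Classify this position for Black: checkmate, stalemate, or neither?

Black to move; black king on a1.
In check: yes, from the white bishop on d4.
King squares — b1: attacked by Bd3; a2: attacked by Rf2; b2: attacked by Rf2.
Legal moves for Black: none.
In check with no legal moves → checkmate.

checkmate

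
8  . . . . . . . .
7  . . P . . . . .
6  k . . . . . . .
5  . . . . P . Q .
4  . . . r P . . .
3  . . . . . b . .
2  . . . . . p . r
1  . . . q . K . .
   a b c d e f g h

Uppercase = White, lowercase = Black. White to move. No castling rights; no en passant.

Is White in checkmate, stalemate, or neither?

White to move; white king on f1.
In check: yes, from the black queen on d1.
King squares — e1: attacked by Qd1; g1: attacked by Qd1; e2: attacked by Qd1; f2: attacked by Rh2; g2: attacked by Rh2.
Legal moves for White: none.
In check with no legal moves → checkmate.

checkmate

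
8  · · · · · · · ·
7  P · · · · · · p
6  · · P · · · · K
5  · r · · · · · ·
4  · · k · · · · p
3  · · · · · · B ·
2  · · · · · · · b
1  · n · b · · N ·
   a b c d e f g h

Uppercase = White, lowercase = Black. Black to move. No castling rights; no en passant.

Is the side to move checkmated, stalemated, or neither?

Black to move; black king on c4.
In check: no.
Legal moves for Black include: Rb8, Rb7, Rb6, Rh5+, Rg5, Rf5, Re5, Rd5, Rc5, Ra5, Rb4, Rb3, Rb2, Kd5, Kc5, Kd4, Kb4, Kd3, ... (list truncated; more exist).
Black has legal moves and is not in check → neither.

neither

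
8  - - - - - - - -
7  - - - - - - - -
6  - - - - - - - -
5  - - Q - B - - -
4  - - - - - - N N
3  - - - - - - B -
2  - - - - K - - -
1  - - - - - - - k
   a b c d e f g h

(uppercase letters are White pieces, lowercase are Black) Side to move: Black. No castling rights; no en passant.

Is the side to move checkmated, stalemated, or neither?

Black to move; black king on h1.
In check: no.
King squares — g1: attacked by Qc5; g2: attacked by Nh4; h2: attacked by Bg3.
Legal moves for Black: none.
Not in check and no legal moves → stalemate.

stalemate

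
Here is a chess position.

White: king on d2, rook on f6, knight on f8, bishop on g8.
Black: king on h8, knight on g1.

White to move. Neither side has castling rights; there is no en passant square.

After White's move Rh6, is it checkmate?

After Rh6: black king on h8; in check: yes, from the white rook on h6.
Black has 2 legal replies: Kxg8, Kg7.
In check but a legal move exists → not checkmate.

no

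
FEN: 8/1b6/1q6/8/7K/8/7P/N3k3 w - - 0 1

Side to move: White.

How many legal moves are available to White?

8

White to move; king on h4.
In check: no.
Legal moves: Kh5, Kg5, Kg4, Kh3, Kg3, Nb3, Nc2+, h3.
Count: 8.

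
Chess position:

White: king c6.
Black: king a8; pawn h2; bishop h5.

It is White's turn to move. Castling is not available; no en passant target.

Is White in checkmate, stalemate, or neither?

neither

White to move; white king on c6.
In check: no.
Legal moves for White: Kd7, Kc7, Kd6, Kb6, Kd5, Kc5, Kb5.
White has 7 legal moves and is not in check → neither.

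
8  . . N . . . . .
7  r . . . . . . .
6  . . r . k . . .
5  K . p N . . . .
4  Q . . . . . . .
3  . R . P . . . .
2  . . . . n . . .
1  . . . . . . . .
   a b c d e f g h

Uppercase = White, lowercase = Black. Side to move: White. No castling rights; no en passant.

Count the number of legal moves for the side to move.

White to move; king on a5.
In check: yes, from the black rook on a7.
Legal moves: Kb5, Nxa7.
Count: 2.

2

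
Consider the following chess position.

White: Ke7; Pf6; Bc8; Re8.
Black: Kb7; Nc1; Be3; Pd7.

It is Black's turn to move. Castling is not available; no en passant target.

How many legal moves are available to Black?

6

Black to move; king on b7.
In check: yes, from the white bishop on c8.
Legal moves: Kb8, Ka8, Kc7, Ka7, Kc6, Kb6.
Count: 6.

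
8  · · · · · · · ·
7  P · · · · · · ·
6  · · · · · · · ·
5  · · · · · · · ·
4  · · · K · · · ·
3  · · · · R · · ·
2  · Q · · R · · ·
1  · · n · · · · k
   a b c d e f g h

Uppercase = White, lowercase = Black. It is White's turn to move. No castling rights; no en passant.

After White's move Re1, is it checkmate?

yes

After Re1: black king on h1; in check: yes, from the white rook on e1.
King squares — g1: attacked by Re1; g2: attacked by Qb2; h2: attacked by Qb2.
Black has no legal moves → checkmate.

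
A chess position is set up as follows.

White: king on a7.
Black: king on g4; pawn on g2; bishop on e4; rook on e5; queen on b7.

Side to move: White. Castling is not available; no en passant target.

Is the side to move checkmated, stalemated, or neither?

checkmate

White to move; white king on a7.
In check: yes, from the black queen on b7.
King squares — a6: attacked by Qb7; b6: attacked by Qb7; b7: attacked by Be4; a8: attacked by Qb7; b8: attacked by Qb7.
Legal moves for White: none.
In check with no legal moves → checkmate.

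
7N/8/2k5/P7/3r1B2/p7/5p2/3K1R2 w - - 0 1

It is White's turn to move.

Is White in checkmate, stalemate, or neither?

White to move; white king on d1.
In check: yes, from the black rook on d4.
King squares — c1: available; e1: attacked by Pf2; c2: available; d2: attacked by Rd4; e2: available.
Legal moves for White: Ke2, Kc2, Kc1, Bd2.
White is in check but has 4 legal moves → neither.

neither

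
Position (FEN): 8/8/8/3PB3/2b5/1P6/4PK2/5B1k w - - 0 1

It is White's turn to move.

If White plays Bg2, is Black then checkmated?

yes

After Bg2: black king on h1; in check: yes, from the white bishop on g2.
King squares — g1: attacked by Kf2; g2: attacked by Kf2; h2: attacked by Be5.
Black has no legal moves → checkmate.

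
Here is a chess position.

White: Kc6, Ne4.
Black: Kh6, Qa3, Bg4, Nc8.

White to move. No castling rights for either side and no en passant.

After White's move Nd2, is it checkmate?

After Nd2: black king on h6; in check: no.
Black is not in check, so this cannot be checkmate.

no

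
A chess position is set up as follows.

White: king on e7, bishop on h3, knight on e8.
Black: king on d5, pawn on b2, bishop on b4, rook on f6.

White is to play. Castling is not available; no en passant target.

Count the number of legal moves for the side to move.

White to move; king on e7.
In check: yes, from the black bishop on b4.
Legal moves: Kd8, Kd7, Kxf6, Nd6.
Count: 4.

4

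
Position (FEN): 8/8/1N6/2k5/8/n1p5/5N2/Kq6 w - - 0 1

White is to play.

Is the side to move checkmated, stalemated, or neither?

White to move; white king on a1.
In check: yes, from the black queen on b1.
King squares — b1: attacked by Na3; a2: attacked by Qb1; b2: attacked by Qb1.
Legal moves for White: none.
In check with no legal moves → checkmate.

checkmate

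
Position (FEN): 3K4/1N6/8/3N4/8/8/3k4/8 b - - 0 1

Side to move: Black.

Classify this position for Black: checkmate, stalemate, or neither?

neither

Black to move; black king on d2.
In check: no.
Legal moves for Black: Kd3, Ke2, Kc2, Ke1, Kd1, Kc1.
Black has 6 legal moves and is not in check → neither.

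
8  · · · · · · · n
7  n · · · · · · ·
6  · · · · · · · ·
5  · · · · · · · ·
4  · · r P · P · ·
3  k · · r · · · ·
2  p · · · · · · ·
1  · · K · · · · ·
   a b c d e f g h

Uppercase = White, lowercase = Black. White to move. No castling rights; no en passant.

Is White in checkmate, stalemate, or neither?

White to move; white king on c1.
In check: yes, from the black rook on c4.
King squares — b1: attacked by Pa2; d1: attacked by Rd3; b2: attacked by Ka3; c2: attacked by Rc4; d2: attacked by Rd3.
Legal moves for White: none.
In check with no legal moves → checkmate.

checkmate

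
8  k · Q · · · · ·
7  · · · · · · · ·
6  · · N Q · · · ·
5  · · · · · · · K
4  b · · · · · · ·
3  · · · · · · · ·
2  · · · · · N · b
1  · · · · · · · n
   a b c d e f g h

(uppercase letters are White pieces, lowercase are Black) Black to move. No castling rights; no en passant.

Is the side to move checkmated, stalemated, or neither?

checkmate

Black to move; black king on a8.
In check: yes, from the white queen on c8.
King squares — a7: attacked by Nc6; b7: attacked by Qc8; b8: attacked by Nc6.
Legal moves for Black: none.
In check with no legal moves → checkmate.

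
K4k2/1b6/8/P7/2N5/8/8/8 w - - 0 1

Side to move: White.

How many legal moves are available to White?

White to move; king on a8.
In check: yes, from the black bishop on b7.
Legal moves: Kb8, Kxb7, Ka7.
Count: 3.

3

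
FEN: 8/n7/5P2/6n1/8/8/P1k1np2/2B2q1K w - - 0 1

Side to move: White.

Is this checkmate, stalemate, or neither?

White to move; white king on h1.
In check: yes, from the black queen on f1.
Legal moves for White: Kh2.
White is in check but has 1 legal move → neither.

neither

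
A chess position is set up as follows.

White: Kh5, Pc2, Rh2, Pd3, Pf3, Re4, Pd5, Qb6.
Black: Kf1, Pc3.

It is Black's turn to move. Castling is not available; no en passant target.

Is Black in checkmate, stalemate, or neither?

Black to move; black king on f1.
In check: no.
King squares — e1: attacked by Re4; g1: attacked by Qb6; e2: attacked by Rh2; f2: attacked by Rh2; g2: attacked by Rh2.
Legal moves for Black: none.
Not in check and no legal moves → stalemate.

stalemate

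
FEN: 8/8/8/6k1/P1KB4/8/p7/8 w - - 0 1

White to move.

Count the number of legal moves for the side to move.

21

White to move; king on c4.
In check: no.
Legal moves: Bh8, Bg7, Ba7, Bf6+, Bb6, Be5, Bc5, Be3+, Bc3, Bf2, Bb2, Bg1, Ba1, Kd5, Kc5, Kb5, Kb4, Kd3, Kc3, Kb3, a5.
Count: 21.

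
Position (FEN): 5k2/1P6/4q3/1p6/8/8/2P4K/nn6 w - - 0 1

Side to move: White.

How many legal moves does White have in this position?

10

White to move; king on h2.
In check: no.
Legal moves: Kg3, Kg2, Kh1, Kg1, b8=Q+, b8=R+, b8=B, b8=N, c3, c4.
Count: 10.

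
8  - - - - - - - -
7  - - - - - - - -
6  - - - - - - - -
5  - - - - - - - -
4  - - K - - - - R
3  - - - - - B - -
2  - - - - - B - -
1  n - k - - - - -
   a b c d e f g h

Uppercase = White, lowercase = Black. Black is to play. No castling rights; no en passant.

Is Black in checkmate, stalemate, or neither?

neither

Black to move; black king on c1.
In check: no.
Legal moves for Black: Kd2, Kc2, Kb2, Kb1, Nb3, Nc2.
Black has 6 legal moves and is not in check → neither.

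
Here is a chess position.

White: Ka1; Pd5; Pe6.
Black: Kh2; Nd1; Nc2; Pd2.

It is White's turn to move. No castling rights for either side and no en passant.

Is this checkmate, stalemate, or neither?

White to move; white king on a1.
In check: yes, from the black knight on c2.
Legal moves for White: Ka2, Kb1.
White is in check but has 2 legal moves → neither.

neither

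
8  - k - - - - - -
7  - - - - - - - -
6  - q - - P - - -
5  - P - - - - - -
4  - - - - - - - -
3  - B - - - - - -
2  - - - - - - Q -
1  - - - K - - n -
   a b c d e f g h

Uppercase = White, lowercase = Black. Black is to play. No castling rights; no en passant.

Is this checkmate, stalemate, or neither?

neither

Black to move; black king on b8.
In check: no.
Legal moves for Black include: Kc8, Kc7, Ka7, Qd8+, Qc7, Qb7, Qa7, Qxe6, Qd6+, Qc6, Qa6, Qc5, Qxb5, Qa5, Qd4+, Qe3, Qf2, Nh3, ... (list truncated; more exist).
Black has legal moves and is not in check → neither.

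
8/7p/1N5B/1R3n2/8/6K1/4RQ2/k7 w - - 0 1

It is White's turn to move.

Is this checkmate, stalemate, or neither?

White to move; white king on g3.
In check: yes, from the black knight on f5.
King squares — f2: own queen; g2: available; h2: available; f3: available; h3: available; f4: available; g4: available; h4: attacked by Nf5.
Legal moves for White: Kg4, Kf4, Kh3, Kf3, Kh2, Kg2, Rxf5, Qxf5.
White is in check but has 8 legal moves → neither.

neither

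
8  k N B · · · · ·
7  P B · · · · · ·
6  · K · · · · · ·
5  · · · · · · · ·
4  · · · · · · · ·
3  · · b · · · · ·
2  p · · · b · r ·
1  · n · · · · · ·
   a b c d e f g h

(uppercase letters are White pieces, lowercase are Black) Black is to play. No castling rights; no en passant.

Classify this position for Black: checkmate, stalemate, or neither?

Black to move; black king on a8.
In check: yes, from the white bishop on b7.
King squares — a7: attacked by Kb6; b7: attacked by Kb6; b8: attacked by Pa7.
Legal moves for Black: none.
In check with no legal moves → checkmate.

checkmate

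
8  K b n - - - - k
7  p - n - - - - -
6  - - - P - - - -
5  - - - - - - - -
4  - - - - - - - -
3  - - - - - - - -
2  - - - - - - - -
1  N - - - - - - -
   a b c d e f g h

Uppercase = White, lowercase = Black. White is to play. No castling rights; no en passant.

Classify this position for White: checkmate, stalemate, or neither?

neither

White to move; white king on a8.
In check: yes, from the black knight on c7.
King squares — a7: attacked by Bb8; b7: available; b8: available.
Legal moves for White: Kxb8, Kb7, dxc7.
White is in check but has 3 legal moves → neither.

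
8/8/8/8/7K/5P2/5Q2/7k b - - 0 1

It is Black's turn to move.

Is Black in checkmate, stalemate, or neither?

stalemate

Black to move; black king on h1.
In check: no.
King squares — g1: attacked by Qf2; g2: attacked by Qf2; h2: attacked by Qf2.
Legal moves for Black: none.
Not in check and no legal moves → stalemate.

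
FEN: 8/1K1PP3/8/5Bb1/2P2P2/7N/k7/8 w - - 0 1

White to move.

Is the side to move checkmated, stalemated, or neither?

White to move; white king on b7.
In check: no.
Legal moves for White include: Kc8, Kb8, Ka8, Kc7, Ka7, Kc6, Kb6, Ka6, Bh7, Bg6, Be6, Bg4, Be4, Bd3, Bc2, Bb1+, Nxg5, Nf2, ... (list truncated; more exist).
White has legal moves and is not in check → neither.

neither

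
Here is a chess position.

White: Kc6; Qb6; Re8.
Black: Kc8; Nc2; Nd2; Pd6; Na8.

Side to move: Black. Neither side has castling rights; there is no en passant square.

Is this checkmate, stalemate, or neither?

Black to move; black king on c8.
In check: yes, from the white rook on e8.
King squares — b7: attacked by Qb6; c7: attacked by Qb6; d7: attacked by Kc6; b8: attacked by Qb6; d8: attacked by Qb6.
Legal moves for Black: none.
In check with no legal moves → checkmate.

checkmate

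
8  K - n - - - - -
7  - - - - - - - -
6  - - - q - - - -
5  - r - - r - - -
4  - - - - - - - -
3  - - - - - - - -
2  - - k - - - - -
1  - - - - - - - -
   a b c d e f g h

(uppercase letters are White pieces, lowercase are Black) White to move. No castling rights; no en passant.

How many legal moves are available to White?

0

White to move; king on a8.
In check: no.
Legal moves: none.
Count: 0.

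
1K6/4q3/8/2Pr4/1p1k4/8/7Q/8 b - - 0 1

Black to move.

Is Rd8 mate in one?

After Rd8: white king on b8; in check: yes, from the black rook on d8.
King squares — a7: attacked by Qe7; b7: attacked by Qe7; c7: attacked by Qe7; a8: attacked by Rd8; c8: attacked by Rd8.
White has no legal moves → checkmate.

yes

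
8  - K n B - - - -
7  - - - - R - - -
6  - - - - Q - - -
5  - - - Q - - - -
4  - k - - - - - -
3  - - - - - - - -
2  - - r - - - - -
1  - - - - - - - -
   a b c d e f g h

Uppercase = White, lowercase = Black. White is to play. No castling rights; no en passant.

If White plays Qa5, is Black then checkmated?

After Qa5: black king on b4; in check: yes, from the white queen on a5.
King squares — a3: attacked by Qa5; b3: attacked by Qe6; c3: attacked by Qa5; a4: attacked by Qa5; c4: attacked by Qe6; a5: attacked by Bd8; b5: attacked by Qa5; c5: attacked by Qa5.
Black has no legal moves → checkmate.

yes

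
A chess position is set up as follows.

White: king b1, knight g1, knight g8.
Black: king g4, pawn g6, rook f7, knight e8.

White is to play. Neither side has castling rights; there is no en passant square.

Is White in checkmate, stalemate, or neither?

neither

White to move; white king on b1.
In check: no.
Legal moves for White: Ne7, Nh6+, Nf6+, Nh3, Nf3, Ne2, Kc2, Kb2, Ka2, Kc1, Ka1.
White has 11 legal moves and is not in check → neither.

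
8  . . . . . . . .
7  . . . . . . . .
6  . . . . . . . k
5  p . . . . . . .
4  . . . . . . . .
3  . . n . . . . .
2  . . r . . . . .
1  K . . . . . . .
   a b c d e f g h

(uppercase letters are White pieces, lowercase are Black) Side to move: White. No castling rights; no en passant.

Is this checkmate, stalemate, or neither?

White to move; white king on a1.
In check: no.
King squares — b1: attacked by Nc3; a2: attacked by Rc2; b2: attacked by Rc2.
Legal moves for White: none.
Not in check and no legal moves → stalemate.

stalemate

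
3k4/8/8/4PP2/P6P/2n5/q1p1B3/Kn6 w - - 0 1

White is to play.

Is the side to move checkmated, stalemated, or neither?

checkmate

White to move; white king on a1.
In check: yes, from the black queen on a2.
King squares — b1: attacked by Qa2; a2: attacked by Nc3; b2: attacked by Qa2.
Legal moves for White: none.
In check with no legal moves → checkmate.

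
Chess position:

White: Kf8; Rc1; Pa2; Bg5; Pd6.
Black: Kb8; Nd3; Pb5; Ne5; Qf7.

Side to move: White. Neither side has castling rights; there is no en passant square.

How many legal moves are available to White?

White to move; king on f8.
In check: yes, from the black queen on f7.
Legal moves: none.
Count: 0.

0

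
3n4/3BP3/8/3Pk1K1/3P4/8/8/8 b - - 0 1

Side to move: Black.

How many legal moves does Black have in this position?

Black to move; king on e5.
In check: yes, from the white pawn on d4.
Legal moves: Kd6, Kxd5, Ke4, Kxd4.
Count: 4.

4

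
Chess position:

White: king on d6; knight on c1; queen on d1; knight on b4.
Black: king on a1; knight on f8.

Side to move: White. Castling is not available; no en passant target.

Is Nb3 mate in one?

no

After Nb3: black king on a1; in check: yes, from the white queen on d1 and the white knight on b3.
Black has 1 legal reply: Kb2.
In check but a legal move exists → not checkmate.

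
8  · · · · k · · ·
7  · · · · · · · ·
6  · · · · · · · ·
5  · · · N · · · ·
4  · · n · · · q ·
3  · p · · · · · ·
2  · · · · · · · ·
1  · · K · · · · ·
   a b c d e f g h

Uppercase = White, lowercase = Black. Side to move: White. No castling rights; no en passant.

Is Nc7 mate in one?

After Nc7: black king on e8; in check: yes, from the white knight on c7.
Black has 5 legal replies: Kf8, Kd8, Kf7, Ke7, Kd7.
In check but a legal move exists → not checkmate.

no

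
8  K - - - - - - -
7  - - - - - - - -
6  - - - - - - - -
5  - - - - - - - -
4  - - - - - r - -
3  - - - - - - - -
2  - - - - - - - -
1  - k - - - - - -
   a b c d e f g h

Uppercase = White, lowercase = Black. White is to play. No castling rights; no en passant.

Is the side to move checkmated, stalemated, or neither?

neither

White to move; white king on a8.
In check: no.
Legal moves for White: Kb8, Kb7, Ka7.
White has 3 legal moves and is not in check → neither.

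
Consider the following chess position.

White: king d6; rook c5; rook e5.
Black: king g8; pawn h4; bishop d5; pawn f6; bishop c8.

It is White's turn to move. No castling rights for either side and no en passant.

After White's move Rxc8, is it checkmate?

After Rxc8: black king on g8; in check: yes, from the white rook on c8.
Black has 3 legal replies: Kh7, Kg7, Kf7.
In check but a legal move exists → not checkmate.

no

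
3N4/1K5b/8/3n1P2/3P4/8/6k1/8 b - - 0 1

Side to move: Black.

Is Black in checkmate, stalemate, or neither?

Black to move; black king on g2.
In check: no.
Legal moves for Black include: Bg8, Bg6, Bxf5, Ne7, Nc7, Nf6, Nb6, Nf4, Nb4, Ne3, Nc3, Kh3, Kg3, Kf3, Kh2, Kf2, Kh1, Kg1, ... (list truncated; more exist).
Black has legal moves and is not in check → neither.

neither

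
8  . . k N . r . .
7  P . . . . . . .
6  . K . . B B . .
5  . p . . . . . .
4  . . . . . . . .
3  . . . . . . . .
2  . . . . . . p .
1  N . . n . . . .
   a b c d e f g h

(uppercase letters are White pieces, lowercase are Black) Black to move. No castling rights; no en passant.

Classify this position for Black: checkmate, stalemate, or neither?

Black to move; black king on c8.
In check: yes, from the white bishop on e6.
King squares — b7: attacked by Kb6; c7: attacked by Kb6; d7: attacked by Be6; b8: attacked by Pa7; d8: attacked by Bf6.
Legal moves for Black: none.
In check with no legal moves → checkmate.

checkmate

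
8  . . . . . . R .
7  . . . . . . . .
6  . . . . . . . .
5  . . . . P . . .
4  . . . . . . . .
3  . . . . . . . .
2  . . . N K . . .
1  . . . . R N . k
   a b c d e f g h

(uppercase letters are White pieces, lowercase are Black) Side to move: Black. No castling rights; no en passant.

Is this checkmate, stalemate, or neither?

stalemate

Black to move; black king on h1.
In check: no.
King squares — g1: attacked by Rg8; g2: attacked by Rg8; h2: attacked by Nf1.
Legal moves for Black: none.
Not in check and no legal moves → stalemate.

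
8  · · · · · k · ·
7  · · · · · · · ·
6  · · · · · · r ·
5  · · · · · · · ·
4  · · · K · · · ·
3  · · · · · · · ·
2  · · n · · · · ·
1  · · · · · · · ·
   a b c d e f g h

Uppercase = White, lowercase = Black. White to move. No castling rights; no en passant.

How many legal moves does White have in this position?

White to move; king on d4.
In check: yes, from the black knight on c2.
Legal moves: Ke5, Kd5, Kc5, Ke4, Kc4, Kd3, Kc3.
Count: 7.

7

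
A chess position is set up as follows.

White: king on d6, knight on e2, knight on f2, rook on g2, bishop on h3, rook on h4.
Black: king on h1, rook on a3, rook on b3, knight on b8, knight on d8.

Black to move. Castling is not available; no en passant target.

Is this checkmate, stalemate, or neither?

checkmate

Black to move; black king on h1.
In check: yes, from the white knight on f2.
King squares — g1: attacked by Ne2; g2: attacked by Bh3; h2: attacked by Rg2.
Legal moves for Black: none.
In check with no legal moves → checkmate.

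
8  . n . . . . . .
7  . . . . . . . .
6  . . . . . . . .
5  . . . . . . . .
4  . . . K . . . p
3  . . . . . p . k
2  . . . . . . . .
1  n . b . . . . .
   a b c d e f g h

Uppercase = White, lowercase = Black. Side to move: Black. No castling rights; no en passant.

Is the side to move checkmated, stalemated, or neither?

neither

Black to move; black king on h3.
In check: no.
Legal moves for Black: Nd7, Nc6+, Na6, Kg4, Kg3, Kh2, Kg2, Bh6, Bg5, Bf4, Be3+, Ba3, Bd2, Bb2+, Nb3+, Nc2+, f2.
Black has 17 legal moves and is not in check → neither.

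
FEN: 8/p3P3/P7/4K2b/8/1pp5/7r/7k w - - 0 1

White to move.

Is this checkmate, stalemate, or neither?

neither

White to move; white king on e5.
In check: no.
Legal moves for White: Kf6, Ke6, Kd6, Kf5, Kd5, Kf4, Ke4, Kd4, e8=Q, e8=R, e8=B, e8=N.
White has 12 legal moves and is not in check → neither.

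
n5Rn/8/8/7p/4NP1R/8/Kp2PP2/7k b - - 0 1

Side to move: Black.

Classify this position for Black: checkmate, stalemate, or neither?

checkmate

Black to move; black king on h1.
In check: yes, from the white rook on h4.
King squares — g1: attacked by Rg8; g2: attacked by Rg8; h2: attacked by Rh4.
Legal moves for Black: none.
In check with no legal moves → checkmate.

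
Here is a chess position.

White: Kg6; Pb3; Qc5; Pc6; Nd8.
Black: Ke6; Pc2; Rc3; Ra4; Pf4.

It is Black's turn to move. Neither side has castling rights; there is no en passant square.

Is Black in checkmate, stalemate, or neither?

Black to move; black king on e6.
In check: yes, from the white knight on d8.
King squares — d5: attacked by Qc5; e5: attacked by Qc5; f5: attacked by Qc5; d6: attacked by Qc5; f6: attacked by Kg6; d7: attacked by Pc6; e7: attacked by Qc5; f7: attacked by Kg6.
Legal moves for Black: none.
In check with no legal moves → checkmate.

checkmate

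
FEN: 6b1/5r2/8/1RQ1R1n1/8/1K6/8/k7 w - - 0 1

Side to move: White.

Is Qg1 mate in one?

After Qg1: black king on a1; in check: yes, from the white queen on g1.
Black has 1 legal reply: Rf1+.
In check but a legal move exists → not checkmate.

no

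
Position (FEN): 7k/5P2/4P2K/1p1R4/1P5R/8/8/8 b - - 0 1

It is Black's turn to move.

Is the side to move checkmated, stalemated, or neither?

stalemate

Black to move; black king on h8.
In check: no.
King squares — g7: attacked by Kh6; h7: attacked by Kh6; g8: attacked by Pf7.
Legal moves for Black: none.
Not in check and no legal moves → stalemate.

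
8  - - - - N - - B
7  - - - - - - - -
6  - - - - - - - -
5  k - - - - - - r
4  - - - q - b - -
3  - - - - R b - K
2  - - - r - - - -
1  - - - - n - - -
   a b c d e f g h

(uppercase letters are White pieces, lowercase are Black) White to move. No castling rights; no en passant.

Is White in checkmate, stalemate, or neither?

checkmate

White to move; white king on h3.
In check: yes, from the black rook on h5.
King squares — g2: attacked by Ne1; h2: attacked by Rd2; g3: attacked by Bf4; g4: attacked by Bf3; h4: attacked by Rh5.
Legal moves for White: none.
In check with no legal moves → checkmate.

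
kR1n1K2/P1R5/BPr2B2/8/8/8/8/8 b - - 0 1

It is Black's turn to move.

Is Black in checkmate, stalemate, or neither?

checkmate

Black to move; black king on a8.
In check: yes, from the white rook on b8.
King squares — a7: attacked by Pb6; b7: attacked by Ba6; b8: attacked by Pa7.
Legal moves for Black: none.
In check with no legal moves → checkmate.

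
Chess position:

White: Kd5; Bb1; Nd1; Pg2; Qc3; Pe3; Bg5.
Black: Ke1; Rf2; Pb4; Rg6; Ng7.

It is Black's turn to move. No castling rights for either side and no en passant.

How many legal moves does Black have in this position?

Black to move; king on e1.
In check: yes, from the white queen on c3.
Legal moves: Ke2, Kf1, Kxd1, Rd2+, bxc3.
Count: 5.

5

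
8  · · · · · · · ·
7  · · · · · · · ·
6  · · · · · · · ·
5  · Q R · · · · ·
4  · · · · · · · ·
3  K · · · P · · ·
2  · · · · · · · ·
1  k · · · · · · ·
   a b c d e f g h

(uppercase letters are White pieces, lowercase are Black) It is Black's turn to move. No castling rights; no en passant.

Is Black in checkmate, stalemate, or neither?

stalemate

Black to move; black king on a1.
In check: no.
King squares — b1: attacked by Qb5; a2: attacked by Ka3; b2: attacked by Ka3.
Legal moves for Black: none.
Not in check and no legal moves → stalemate.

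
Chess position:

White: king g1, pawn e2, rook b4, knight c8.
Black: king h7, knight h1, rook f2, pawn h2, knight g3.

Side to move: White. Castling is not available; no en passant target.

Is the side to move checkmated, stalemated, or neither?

checkmate

White to move; white king on g1.
In check: yes, from the black pawn on h2.
King squares — f1: attacked by Rf2; h1: attacked by Ng3; f2: attacked by Nh1; g2: attacked by Rf2; h2: attacked by Rf2.
Legal moves for White: none.
In check with no legal moves → checkmate.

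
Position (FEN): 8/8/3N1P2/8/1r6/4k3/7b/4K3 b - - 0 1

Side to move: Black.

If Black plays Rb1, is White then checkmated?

yes

After Rb1: white king on e1; in check: yes, from the black rook on b1.
King squares — d1: attacked by Rb1; f1: attacked by Rb1; d2: attacked by Ke3; e2: attacked by Ke3; f2: attacked by Ke3.
White has no legal moves → checkmate.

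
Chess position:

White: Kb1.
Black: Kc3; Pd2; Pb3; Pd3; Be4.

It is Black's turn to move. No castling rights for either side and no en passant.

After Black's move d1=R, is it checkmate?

yes

After d1=R: white king on b1; in check: yes, from the black rook on d1.
King squares — a1: attacked by Rd1; c1: attacked by Rd1; a2: attacked by Pb3; b2: attacked by Kc3; c2: attacked by Pb3.
White has no legal moves → checkmate.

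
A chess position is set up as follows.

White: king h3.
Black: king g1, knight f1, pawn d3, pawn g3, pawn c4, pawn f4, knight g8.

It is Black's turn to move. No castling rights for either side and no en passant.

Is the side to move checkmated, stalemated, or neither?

neither

Black to move; black king on g1.
In check: no.
Legal moves for Black: Ne7, Nh6, Nf6, Kf2, Kh1, Ne3, Nh2, Nd2, f3, c3, g2, d2.
Black has 12 legal moves and is not in check → neither.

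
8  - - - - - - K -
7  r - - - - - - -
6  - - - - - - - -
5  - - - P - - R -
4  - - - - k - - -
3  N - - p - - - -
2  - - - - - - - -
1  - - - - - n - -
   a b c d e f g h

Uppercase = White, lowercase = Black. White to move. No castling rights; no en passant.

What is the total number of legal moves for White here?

16

White to move; king on g8.
In check: no.
Legal moves: Kh8, Kf8, Rg7, Rg6, Rh5, Rf5, Re5+, Rg4+, Rg3, Rg2, Rg1, Nb5, Nc4, Nc2, Nb1, d6.
Count: 16.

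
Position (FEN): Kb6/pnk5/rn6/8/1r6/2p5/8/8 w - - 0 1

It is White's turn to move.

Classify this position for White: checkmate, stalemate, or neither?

checkmate

White to move; white king on a8.
In check: yes, from the black knight on b6.
King squares — a7: attacked by Ra6; b7: attacked by Kc7; b8: attacked by Kc7.
Legal moves for White: none.
In check with no legal moves → checkmate.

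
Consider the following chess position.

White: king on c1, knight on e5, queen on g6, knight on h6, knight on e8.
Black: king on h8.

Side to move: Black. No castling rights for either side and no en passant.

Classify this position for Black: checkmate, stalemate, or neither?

stalemate

Black to move; black king on h8.
In check: no.
King squares — g7: attacked by Qg6; h7: attacked by Qg6; g8: attacked by Qg6.
Legal moves for Black: none.
Not in check and no legal moves → stalemate.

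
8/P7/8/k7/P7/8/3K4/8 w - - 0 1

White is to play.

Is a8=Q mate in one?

After a8=Q: black king on a5; in check: yes, from the white queen on a8.
Black has 2 legal replies: Kb6, Kb4.
In check but a legal move exists → not checkmate.

no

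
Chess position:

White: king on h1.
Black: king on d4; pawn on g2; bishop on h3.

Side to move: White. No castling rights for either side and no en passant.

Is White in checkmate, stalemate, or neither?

neither

White to move; white king on h1.
In check: yes, from the black pawn on g2.
King squares — g1: available; g2: attacked by Bh3; h2: available.
Legal moves for White: Kh2, Kg1.
White is in check but has 2 legal moves → neither.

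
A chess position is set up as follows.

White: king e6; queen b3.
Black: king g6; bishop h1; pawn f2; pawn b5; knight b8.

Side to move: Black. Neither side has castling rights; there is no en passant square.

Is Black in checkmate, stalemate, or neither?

neither

Black to move; black king on g6.
In check: no.
Legal moves for Black include: Nd7, Nc6, Na6, Kh7, Kg7, Kh6, Kh5, Kg5, Ba8, Bb7, Bc6, Bd5+, Be4, Bf3, Bg2, b4, f1=Q, f1=R, ... (list truncated; more exist).
Black has legal moves and is not in check → neither.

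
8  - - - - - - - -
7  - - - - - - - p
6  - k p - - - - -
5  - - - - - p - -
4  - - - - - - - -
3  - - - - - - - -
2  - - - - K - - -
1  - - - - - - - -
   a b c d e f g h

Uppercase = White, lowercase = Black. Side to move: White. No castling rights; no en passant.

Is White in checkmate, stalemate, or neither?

White to move; white king on e2.
In check: no.
Legal moves for White: Kf3, Ke3, Kd3, Kf2, Kd2, Kf1, Ke1, Kd1.
White has 8 legal moves and is not in check → neither.

neither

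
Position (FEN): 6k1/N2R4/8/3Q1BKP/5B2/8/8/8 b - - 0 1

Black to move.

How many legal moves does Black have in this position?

2

Black to move; king on g8.
In check: yes, from the white queen on d5.
Legal moves: Kh8, Kf8.
Count: 2.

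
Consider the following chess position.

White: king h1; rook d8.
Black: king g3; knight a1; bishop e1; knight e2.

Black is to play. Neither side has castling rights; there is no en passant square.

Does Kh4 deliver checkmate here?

no

After Kh4: white king on h1; in check: no.
White is not in check, so this cannot be checkmate.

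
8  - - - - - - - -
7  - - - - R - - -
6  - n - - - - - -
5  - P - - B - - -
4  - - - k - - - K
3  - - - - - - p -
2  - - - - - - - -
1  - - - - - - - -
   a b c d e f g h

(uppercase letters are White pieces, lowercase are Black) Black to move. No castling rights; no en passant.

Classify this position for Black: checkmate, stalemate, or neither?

Black to move; black king on d4.
In check: yes, from the white bishop on e5.
King squares — c3: attacked by Be5; d3: available; e3: available; c4: available; e4: available; c5: available; d5: available; e5: attacked by Re7.
Legal moves for Black: Kd5, Kc5, Ke4, Kc4, Ke3, Kd3.
Black is in check but has 6 legal moves → neither.

neither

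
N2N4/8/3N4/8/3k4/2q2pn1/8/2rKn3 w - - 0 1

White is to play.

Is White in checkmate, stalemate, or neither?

checkmate

White to move; white king on d1.
In check: yes, from the black rook on c1.
King squares — c1: attacked by Qc3; e1: attacked by Rc1; c2: attacked by Rc1; d2: attacked by Qc3; e2: attacked by Pf3.
Legal moves for White: none.
In check with no legal moves → checkmate.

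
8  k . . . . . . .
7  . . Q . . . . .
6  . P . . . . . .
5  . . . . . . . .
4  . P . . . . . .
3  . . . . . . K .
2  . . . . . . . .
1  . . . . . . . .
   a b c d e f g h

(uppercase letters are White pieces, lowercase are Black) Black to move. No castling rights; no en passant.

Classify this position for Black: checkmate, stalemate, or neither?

Black to move; black king on a8.
In check: no.
King squares — a7: attacked by Pb6; b7: attacked by Qc7; b8: attacked by Qc7.
Legal moves for Black: none.
Not in check and no legal moves → stalemate.

stalemate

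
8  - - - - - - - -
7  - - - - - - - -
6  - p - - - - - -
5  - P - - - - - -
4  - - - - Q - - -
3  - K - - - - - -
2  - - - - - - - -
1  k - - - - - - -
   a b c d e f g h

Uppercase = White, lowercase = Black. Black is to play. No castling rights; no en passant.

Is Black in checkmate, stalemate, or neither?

Black to move; black king on a1.
In check: no.
King squares — b1: attacked by Qe4; a2: attacked by Kb3; b2: attacked by Kb3.
Legal moves for Black: none.
Not in check and no legal moves → stalemate.

stalemate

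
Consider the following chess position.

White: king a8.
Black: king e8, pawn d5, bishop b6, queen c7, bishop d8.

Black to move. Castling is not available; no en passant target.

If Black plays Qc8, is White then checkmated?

yes

After Qc8: white king on a8; in check: yes, from the black queen on c8.
King squares — a7: attacked by Bb6; b7: attacked by Qc8; b8: attacked by Qc8.
White has no legal moves → checkmate.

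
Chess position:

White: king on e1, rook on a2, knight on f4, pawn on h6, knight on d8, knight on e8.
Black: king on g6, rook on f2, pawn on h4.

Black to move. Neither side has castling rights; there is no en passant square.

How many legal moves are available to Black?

5

Black to move; king on g6.
In check: yes, from the white knight on f4.
Legal moves: Kh7, Kxh6, Kg5, Kf5, Rxf4.
Count: 5.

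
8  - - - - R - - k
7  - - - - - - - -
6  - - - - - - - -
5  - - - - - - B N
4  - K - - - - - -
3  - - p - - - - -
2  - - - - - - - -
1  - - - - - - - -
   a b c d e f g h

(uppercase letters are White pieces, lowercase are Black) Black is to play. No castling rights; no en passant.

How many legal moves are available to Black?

1

Black to move; king on h8.
In check: yes, from the white rook on e8.
Legal moves: Kh7.
Count: 1.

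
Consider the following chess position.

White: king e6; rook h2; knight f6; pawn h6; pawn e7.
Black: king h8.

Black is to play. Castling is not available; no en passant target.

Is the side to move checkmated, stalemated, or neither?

Black to move; black king on h8.
In check: no.
King squares — g7: attacked by Ph6; h7: attacked by Nf6; g8: attacked by Nf6.
Legal moves for Black: none.
Not in check and no legal moves → stalemate.

stalemate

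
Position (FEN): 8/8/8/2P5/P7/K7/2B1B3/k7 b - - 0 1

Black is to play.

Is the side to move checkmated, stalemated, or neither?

Black to move; black king on a1.
In check: no.
King squares — b1: attacked by Bc2; a2: attacked by Ka3; b2: attacked by Ka3.
Legal moves for Black: none.
Not in check and no legal moves → stalemate.

stalemate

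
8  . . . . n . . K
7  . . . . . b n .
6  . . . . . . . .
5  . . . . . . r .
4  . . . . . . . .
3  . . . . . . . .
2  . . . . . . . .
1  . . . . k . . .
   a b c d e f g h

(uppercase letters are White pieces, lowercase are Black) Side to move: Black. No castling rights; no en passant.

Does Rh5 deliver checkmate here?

yes

After Rh5: white king on h8; in check: yes, from the black rook on h5.
King squares — g7: attacked by Ne8; h7: attacked by Rh5; g8: attacked by Bf7.
White has no legal moves → checkmate.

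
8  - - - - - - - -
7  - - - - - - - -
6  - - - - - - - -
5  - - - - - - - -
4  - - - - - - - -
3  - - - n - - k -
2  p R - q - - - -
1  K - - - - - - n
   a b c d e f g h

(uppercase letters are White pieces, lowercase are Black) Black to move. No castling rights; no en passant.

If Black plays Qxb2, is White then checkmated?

yes

After Qxb2: white king on a1; in check: yes, from the black queen on b2.
King squares — b1: attacked by Pa2; a2: attacked by Qb2; b2: attacked by Nd3.
White has no legal moves → checkmate.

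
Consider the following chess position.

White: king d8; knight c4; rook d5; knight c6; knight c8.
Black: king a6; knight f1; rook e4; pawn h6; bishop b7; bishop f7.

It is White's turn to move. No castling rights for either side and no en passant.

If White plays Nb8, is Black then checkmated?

After Nb8: black king on a6; in check: yes, from the white knight on b8.
King squares — a5: attacked by Nc4; b5: attacked by Rd5; b6: attacked by Nc4; a7: attacked by Nc8; b7: own bishop.
Black has no legal moves → checkmate.

yes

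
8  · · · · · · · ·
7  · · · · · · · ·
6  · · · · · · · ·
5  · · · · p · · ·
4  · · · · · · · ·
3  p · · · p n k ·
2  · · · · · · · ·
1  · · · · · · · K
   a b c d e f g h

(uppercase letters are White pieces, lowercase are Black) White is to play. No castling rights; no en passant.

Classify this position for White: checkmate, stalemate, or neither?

stalemate

White to move; white king on h1.
In check: no.
King squares — g1: attacked by Nf3; g2: attacked by Kg3; h2: attacked by Nf3.
Legal moves for White: none.
Not in check and no legal moves → stalemate.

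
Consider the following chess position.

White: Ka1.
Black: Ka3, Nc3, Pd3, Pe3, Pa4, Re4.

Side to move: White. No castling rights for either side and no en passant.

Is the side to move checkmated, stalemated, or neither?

stalemate

White to move; white king on a1.
In check: no.
King squares — b1: attacked by Nc3; a2: attacked by Ka3; b2: attacked by Ka3.
Legal moves for White: none.
Not in check and no legal moves → stalemate.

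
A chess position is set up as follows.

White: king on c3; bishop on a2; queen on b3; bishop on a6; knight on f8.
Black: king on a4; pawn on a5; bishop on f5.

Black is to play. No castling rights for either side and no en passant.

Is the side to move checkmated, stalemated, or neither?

checkmate

Black to move; black king on a4.
In check: yes, from the white queen on b3.
King squares — a3: attacked by Qb3; b3: attacked by Ba2; b4: attacked by Qb3; a5: own pawn; b5: attacked by Qb3.
Legal moves for Black: none.
In check with no legal moves → checkmate.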